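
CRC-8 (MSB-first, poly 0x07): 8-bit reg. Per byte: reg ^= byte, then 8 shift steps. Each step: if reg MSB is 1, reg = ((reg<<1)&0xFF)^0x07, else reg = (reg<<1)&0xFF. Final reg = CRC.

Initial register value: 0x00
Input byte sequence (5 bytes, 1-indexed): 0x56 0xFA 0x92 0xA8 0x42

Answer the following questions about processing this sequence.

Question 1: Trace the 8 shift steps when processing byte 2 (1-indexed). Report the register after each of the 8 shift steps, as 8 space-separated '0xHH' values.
After byte 1 (0x56): reg=0xA5
Register before byte 2: 0xA5
After XOR with byte 0xFA: 0x5F

Answer: 0xBE 0x7B 0xF6 0xEB 0xD1 0xA5 0x4D 0x9A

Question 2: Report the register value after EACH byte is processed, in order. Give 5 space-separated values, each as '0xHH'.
0xA5 0x9A 0x38 0xF9 0x28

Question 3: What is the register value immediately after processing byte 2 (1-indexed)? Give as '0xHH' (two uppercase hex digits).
Answer: 0x9A

Derivation:
After byte 1 (0x56): reg=0xA5
After byte 2 (0xFA): reg=0x9A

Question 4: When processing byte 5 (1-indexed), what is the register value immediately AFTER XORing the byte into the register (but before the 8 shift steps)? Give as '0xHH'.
Register before byte 5: 0xF9
Byte 5: 0x42
0xF9 XOR 0x42 = 0xBB

Answer: 0xBB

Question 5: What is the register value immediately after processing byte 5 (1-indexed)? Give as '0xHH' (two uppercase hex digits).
Answer: 0x28

Derivation:
After byte 1 (0x56): reg=0xA5
After byte 2 (0xFA): reg=0x9A
After byte 3 (0x92): reg=0x38
After byte 4 (0xA8): reg=0xF9
After byte 5 (0x42): reg=0x28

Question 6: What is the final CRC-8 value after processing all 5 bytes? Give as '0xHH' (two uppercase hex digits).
After byte 1 (0x56): reg=0xA5
After byte 2 (0xFA): reg=0x9A
After byte 3 (0x92): reg=0x38
After byte 4 (0xA8): reg=0xF9
After byte 5 (0x42): reg=0x28

Answer: 0x28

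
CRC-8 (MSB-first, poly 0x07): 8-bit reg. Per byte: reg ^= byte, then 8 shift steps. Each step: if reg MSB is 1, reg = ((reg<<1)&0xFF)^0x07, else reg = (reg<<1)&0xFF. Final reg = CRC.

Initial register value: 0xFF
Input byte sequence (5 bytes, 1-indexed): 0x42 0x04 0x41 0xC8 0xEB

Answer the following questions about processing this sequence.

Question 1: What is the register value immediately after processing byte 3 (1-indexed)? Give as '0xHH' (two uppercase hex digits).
Answer: 0xEF

Derivation:
After byte 1 (0x42): reg=0x3A
After byte 2 (0x04): reg=0xBA
After byte 3 (0x41): reg=0xEF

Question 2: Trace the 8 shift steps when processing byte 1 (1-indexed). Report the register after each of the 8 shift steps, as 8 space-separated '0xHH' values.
Answer: 0x7D 0xFA 0xF3 0xE1 0xC5 0x8D 0x1D 0x3A

Derivation:
Register before byte 1: 0xFF
After XOR with byte 0x42: 0xBD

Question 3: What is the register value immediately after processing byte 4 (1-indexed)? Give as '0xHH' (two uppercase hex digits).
After byte 1 (0x42): reg=0x3A
After byte 2 (0x04): reg=0xBA
After byte 3 (0x41): reg=0xEF
After byte 4 (0xC8): reg=0xF5

Answer: 0xF5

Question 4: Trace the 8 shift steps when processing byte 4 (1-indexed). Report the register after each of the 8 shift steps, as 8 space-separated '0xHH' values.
Answer: 0x4E 0x9C 0x3F 0x7E 0xFC 0xFF 0xF9 0xF5

Derivation:
After byte 1 (0x42): reg=0x3A
After byte 2 (0x04): reg=0xBA
After byte 3 (0x41): reg=0xEF
Register before byte 4: 0xEF
After XOR with byte 0xC8: 0x27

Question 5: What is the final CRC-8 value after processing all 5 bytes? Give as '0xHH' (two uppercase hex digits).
After byte 1 (0x42): reg=0x3A
After byte 2 (0x04): reg=0xBA
After byte 3 (0x41): reg=0xEF
After byte 4 (0xC8): reg=0xF5
After byte 5 (0xEB): reg=0x5A

Answer: 0x5A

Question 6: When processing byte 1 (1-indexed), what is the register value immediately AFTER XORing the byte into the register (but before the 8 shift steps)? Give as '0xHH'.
Answer: 0xBD

Derivation:
Register before byte 1: 0xFF
Byte 1: 0x42
0xFF XOR 0x42 = 0xBD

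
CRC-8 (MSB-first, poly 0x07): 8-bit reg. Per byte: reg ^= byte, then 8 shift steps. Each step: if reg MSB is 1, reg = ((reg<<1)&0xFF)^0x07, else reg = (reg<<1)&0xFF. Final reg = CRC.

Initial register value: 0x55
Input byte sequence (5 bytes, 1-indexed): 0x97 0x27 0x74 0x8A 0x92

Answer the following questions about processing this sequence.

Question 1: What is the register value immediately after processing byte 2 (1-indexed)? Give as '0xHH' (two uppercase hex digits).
After byte 1 (0x97): reg=0x40
After byte 2 (0x27): reg=0x32

Answer: 0x32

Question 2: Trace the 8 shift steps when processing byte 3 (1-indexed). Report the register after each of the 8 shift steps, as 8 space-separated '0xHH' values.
After byte 1 (0x97): reg=0x40
After byte 2 (0x27): reg=0x32
Register before byte 3: 0x32
After XOR with byte 0x74: 0x46

Answer: 0x8C 0x1F 0x3E 0x7C 0xF8 0xF7 0xE9 0xD5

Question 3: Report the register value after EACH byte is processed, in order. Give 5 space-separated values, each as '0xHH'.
0x40 0x32 0xD5 0x9A 0x38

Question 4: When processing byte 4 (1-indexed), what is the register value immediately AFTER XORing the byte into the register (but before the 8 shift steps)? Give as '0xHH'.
Register before byte 4: 0xD5
Byte 4: 0x8A
0xD5 XOR 0x8A = 0x5F

Answer: 0x5F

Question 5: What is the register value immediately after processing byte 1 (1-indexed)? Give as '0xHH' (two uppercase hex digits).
Answer: 0x40

Derivation:
After byte 1 (0x97): reg=0x40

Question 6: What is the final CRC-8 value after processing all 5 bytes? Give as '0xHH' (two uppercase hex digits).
After byte 1 (0x97): reg=0x40
After byte 2 (0x27): reg=0x32
After byte 3 (0x74): reg=0xD5
After byte 4 (0x8A): reg=0x9A
After byte 5 (0x92): reg=0x38

Answer: 0x38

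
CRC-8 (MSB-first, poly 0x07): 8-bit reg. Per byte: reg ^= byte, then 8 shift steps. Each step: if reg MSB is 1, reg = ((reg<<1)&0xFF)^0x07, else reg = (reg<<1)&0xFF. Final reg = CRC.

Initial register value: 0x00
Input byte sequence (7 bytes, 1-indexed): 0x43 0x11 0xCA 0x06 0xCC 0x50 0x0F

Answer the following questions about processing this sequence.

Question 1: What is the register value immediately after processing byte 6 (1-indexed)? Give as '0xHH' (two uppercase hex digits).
Answer: 0xB0

Derivation:
After byte 1 (0x43): reg=0xCE
After byte 2 (0x11): reg=0x13
After byte 3 (0xCA): reg=0x01
After byte 4 (0x06): reg=0x15
After byte 5 (0xCC): reg=0x01
After byte 6 (0x50): reg=0xB0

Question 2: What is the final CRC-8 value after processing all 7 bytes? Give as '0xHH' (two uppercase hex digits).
Answer: 0x34

Derivation:
After byte 1 (0x43): reg=0xCE
After byte 2 (0x11): reg=0x13
After byte 3 (0xCA): reg=0x01
After byte 4 (0x06): reg=0x15
After byte 5 (0xCC): reg=0x01
After byte 6 (0x50): reg=0xB0
After byte 7 (0x0F): reg=0x34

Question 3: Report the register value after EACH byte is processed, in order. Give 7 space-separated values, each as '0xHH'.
0xCE 0x13 0x01 0x15 0x01 0xB0 0x34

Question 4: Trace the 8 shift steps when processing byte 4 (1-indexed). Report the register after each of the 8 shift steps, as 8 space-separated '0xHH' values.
After byte 1 (0x43): reg=0xCE
After byte 2 (0x11): reg=0x13
After byte 3 (0xCA): reg=0x01
Register before byte 4: 0x01
After XOR with byte 0x06: 0x07

Answer: 0x0E 0x1C 0x38 0x70 0xE0 0xC7 0x89 0x15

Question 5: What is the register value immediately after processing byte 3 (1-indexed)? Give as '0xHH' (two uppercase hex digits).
Answer: 0x01

Derivation:
After byte 1 (0x43): reg=0xCE
After byte 2 (0x11): reg=0x13
After byte 3 (0xCA): reg=0x01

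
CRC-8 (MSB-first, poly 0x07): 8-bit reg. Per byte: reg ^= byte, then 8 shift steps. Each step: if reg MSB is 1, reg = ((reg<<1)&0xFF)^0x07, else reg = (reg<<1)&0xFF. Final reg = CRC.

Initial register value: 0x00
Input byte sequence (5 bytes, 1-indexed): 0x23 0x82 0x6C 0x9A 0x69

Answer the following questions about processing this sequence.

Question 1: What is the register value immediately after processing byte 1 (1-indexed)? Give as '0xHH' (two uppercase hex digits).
Answer: 0xE9

Derivation:
After byte 1 (0x23): reg=0xE9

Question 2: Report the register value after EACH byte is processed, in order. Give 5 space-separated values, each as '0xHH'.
0xE9 0x16 0x61 0xEF 0x9B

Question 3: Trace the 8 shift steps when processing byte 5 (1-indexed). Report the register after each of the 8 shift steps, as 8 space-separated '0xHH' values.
Answer: 0x0B 0x16 0x2C 0x58 0xB0 0x67 0xCE 0x9B

Derivation:
After byte 1 (0x23): reg=0xE9
After byte 2 (0x82): reg=0x16
After byte 3 (0x6C): reg=0x61
After byte 4 (0x9A): reg=0xEF
Register before byte 5: 0xEF
After XOR with byte 0x69: 0x86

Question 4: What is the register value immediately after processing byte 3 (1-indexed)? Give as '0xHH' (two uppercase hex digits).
Answer: 0x61

Derivation:
After byte 1 (0x23): reg=0xE9
After byte 2 (0x82): reg=0x16
After byte 3 (0x6C): reg=0x61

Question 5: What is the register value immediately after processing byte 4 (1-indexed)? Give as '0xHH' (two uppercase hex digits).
After byte 1 (0x23): reg=0xE9
After byte 2 (0x82): reg=0x16
After byte 3 (0x6C): reg=0x61
After byte 4 (0x9A): reg=0xEF

Answer: 0xEF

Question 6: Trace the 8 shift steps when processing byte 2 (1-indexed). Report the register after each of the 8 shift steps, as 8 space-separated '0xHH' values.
Answer: 0xD6 0xAB 0x51 0xA2 0x43 0x86 0x0B 0x16

Derivation:
After byte 1 (0x23): reg=0xE9
Register before byte 2: 0xE9
After XOR with byte 0x82: 0x6B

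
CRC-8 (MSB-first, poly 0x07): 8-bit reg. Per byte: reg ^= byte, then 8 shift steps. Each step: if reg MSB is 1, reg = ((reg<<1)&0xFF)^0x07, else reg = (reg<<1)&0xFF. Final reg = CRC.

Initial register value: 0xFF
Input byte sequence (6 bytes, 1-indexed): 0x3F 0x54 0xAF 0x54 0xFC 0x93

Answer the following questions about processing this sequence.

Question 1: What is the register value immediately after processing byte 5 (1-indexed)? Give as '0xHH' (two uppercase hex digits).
Answer: 0x56

Derivation:
After byte 1 (0x3F): reg=0x4E
After byte 2 (0x54): reg=0x46
After byte 3 (0xAF): reg=0x91
After byte 4 (0x54): reg=0x55
After byte 5 (0xFC): reg=0x56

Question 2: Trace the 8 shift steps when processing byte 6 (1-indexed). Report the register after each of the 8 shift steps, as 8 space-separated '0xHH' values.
After byte 1 (0x3F): reg=0x4E
After byte 2 (0x54): reg=0x46
After byte 3 (0xAF): reg=0x91
After byte 4 (0x54): reg=0x55
After byte 5 (0xFC): reg=0x56
Register before byte 6: 0x56
After XOR with byte 0x93: 0xC5

Answer: 0x8D 0x1D 0x3A 0x74 0xE8 0xD7 0xA9 0x55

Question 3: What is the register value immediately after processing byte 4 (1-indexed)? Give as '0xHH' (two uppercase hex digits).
After byte 1 (0x3F): reg=0x4E
After byte 2 (0x54): reg=0x46
After byte 3 (0xAF): reg=0x91
After byte 4 (0x54): reg=0x55

Answer: 0x55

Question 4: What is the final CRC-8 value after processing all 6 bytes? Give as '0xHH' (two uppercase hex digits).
Answer: 0x55

Derivation:
After byte 1 (0x3F): reg=0x4E
After byte 2 (0x54): reg=0x46
After byte 3 (0xAF): reg=0x91
After byte 4 (0x54): reg=0x55
After byte 5 (0xFC): reg=0x56
After byte 6 (0x93): reg=0x55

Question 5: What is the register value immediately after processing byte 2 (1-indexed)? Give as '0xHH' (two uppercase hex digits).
Answer: 0x46

Derivation:
After byte 1 (0x3F): reg=0x4E
After byte 2 (0x54): reg=0x46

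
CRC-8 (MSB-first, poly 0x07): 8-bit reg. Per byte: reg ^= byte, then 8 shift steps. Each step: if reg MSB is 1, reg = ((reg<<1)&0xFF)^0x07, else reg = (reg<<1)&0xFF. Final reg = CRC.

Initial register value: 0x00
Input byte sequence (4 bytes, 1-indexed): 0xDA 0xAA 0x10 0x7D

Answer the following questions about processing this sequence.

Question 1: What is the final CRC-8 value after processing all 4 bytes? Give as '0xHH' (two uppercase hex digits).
Answer: 0xBD

Derivation:
After byte 1 (0xDA): reg=0x08
After byte 2 (0xAA): reg=0x67
After byte 3 (0x10): reg=0x42
After byte 4 (0x7D): reg=0xBD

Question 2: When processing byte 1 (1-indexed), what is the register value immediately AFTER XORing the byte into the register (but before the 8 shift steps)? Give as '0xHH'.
Register before byte 1: 0x00
Byte 1: 0xDA
0x00 XOR 0xDA = 0xDA

Answer: 0xDA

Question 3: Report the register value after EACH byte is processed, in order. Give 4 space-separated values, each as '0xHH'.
0x08 0x67 0x42 0xBD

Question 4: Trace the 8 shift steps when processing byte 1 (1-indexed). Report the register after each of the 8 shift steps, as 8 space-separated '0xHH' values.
Register before byte 1: 0x00
After XOR with byte 0xDA: 0xDA

Answer: 0xB3 0x61 0xC2 0x83 0x01 0x02 0x04 0x08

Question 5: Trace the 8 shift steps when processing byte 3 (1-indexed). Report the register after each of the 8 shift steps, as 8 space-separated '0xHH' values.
After byte 1 (0xDA): reg=0x08
After byte 2 (0xAA): reg=0x67
Register before byte 3: 0x67
After XOR with byte 0x10: 0x77

Answer: 0xEE 0xDB 0xB1 0x65 0xCA 0x93 0x21 0x42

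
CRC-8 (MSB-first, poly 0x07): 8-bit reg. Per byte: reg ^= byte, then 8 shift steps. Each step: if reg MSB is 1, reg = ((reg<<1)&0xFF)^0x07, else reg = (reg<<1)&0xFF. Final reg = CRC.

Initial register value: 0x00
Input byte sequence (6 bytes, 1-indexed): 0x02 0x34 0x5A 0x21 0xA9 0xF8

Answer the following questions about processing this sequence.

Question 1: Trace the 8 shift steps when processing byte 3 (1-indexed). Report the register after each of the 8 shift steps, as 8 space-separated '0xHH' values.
Answer: 0xFF 0xF9 0xF5 0xED 0xDD 0xBD 0x7D 0xFA

Derivation:
After byte 1 (0x02): reg=0x0E
After byte 2 (0x34): reg=0xA6
Register before byte 3: 0xA6
After XOR with byte 0x5A: 0xFC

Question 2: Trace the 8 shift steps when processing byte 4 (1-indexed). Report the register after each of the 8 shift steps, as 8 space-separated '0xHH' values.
Answer: 0xB1 0x65 0xCA 0x93 0x21 0x42 0x84 0x0F

Derivation:
After byte 1 (0x02): reg=0x0E
After byte 2 (0x34): reg=0xA6
After byte 3 (0x5A): reg=0xFA
Register before byte 4: 0xFA
After XOR with byte 0x21: 0xDB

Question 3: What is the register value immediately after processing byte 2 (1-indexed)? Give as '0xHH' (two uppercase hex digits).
Answer: 0xA6

Derivation:
After byte 1 (0x02): reg=0x0E
After byte 2 (0x34): reg=0xA6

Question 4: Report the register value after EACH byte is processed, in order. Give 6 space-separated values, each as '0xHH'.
0x0E 0xA6 0xFA 0x0F 0x7B 0x80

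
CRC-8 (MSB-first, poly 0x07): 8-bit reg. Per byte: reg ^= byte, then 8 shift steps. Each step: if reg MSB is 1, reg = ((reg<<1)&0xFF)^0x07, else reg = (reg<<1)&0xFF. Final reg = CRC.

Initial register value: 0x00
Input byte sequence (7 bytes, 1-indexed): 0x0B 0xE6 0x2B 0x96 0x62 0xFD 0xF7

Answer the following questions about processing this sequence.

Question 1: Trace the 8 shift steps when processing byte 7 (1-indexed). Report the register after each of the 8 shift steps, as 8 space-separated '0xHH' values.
After byte 1 (0x0B): reg=0x31
After byte 2 (0xE6): reg=0x2B
After byte 3 (0x2B): reg=0x00
After byte 4 (0x96): reg=0xEB
After byte 5 (0x62): reg=0xB6
After byte 6 (0xFD): reg=0xF6
Register before byte 7: 0xF6
After XOR with byte 0xF7: 0x01

Answer: 0x02 0x04 0x08 0x10 0x20 0x40 0x80 0x07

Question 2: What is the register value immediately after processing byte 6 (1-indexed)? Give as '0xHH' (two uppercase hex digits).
Answer: 0xF6

Derivation:
After byte 1 (0x0B): reg=0x31
After byte 2 (0xE6): reg=0x2B
After byte 3 (0x2B): reg=0x00
After byte 4 (0x96): reg=0xEB
After byte 5 (0x62): reg=0xB6
After byte 6 (0xFD): reg=0xF6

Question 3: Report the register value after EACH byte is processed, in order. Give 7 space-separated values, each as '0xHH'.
0x31 0x2B 0x00 0xEB 0xB6 0xF6 0x07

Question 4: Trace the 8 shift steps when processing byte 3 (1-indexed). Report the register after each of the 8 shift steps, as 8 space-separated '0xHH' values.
Answer: 0x00 0x00 0x00 0x00 0x00 0x00 0x00 0x00

Derivation:
After byte 1 (0x0B): reg=0x31
After byte 2 (0xE6): reg=0x2B
Register before byte 3: 0x2B
After XOR with byte 0x2B: 0x00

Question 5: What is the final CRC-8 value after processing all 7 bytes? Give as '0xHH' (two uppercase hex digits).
After byte 1 (0x0B): reg=0x31
After byte 2 (0xE6): reg=0x2B
After byte 3 (0x2B): reg=0x00
After byte 4 (0x96): reg=0xEB
After byte 5 (0x62): reg=0xB6
After byte 6 (0xFD): reg=0xF6
After byte 7 (0xF7): reg=0x07

Answer: 0x07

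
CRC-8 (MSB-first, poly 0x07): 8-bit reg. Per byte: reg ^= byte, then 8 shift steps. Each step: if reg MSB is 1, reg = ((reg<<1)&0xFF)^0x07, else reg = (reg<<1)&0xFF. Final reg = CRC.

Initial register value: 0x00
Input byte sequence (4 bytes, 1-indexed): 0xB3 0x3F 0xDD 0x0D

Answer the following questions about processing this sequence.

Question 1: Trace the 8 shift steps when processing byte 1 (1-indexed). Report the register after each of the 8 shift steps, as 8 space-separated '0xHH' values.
Register before byte 1: 0x00
After XOR with byte 0xB3: 0xB3

Answer: 0x61 0xC2 0x83 0x01 0x02 0x04 0x08 0x10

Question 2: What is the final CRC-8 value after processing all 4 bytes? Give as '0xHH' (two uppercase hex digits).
Answer: 0x74

Derivation:
After byte 1 (0xB3): reg=0x10
After byte 2 (0x3F): reg=0xCD
After byte 3 (0xDD): reg=0x70
After byte 4 (0x0D): reg=0x74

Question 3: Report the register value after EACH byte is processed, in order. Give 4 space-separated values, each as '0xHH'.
0x10 0xCD 0x70 0x74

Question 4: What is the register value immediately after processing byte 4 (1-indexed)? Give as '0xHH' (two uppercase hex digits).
After byte 1 (0xB3): reg=0x10
After byte 2 (0x3F): reg=0xCD
After byte 3 (0xDD): reg=0x70
After byte 4 (0x0D): reg=0x74

Answer: 0x74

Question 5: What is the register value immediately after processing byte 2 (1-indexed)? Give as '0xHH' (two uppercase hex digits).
After byte 1 (0xB3): reg=0x10
After byte 2 (0x3F): reg=0xCD

Answer: 0xCD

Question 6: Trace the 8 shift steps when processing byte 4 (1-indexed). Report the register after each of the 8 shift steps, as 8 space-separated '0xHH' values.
Answer: 0xFA 0xF3 0xE1 0xC5 0x8D 0x1D 0x3A 0x74

Derivation:
After byte 1 (0xB3): reg=0x10
After byte 2 (0x3F): reg=0xCD
After byte 3 (0xDD): reg=0x70
Register before byte 4: 0x70
After XOR with byte 0x0D: 0x7D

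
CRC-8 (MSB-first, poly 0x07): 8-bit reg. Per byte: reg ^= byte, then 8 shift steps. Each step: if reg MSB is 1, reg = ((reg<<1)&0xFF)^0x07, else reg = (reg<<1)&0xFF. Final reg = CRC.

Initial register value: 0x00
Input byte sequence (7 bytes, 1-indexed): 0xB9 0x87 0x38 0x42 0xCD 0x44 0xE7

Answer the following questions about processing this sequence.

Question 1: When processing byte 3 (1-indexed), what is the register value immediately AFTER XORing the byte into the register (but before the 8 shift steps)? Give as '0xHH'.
Answer: 0x56

Derivation:
Register before byte 3: 0x6E
Byte 3: 0x38
0x6E XOR 0x38 = 0x56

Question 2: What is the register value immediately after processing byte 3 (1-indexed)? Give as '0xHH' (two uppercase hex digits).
After byte 1 (0xB9): reg=0x26
After byte 2 (0x87): reg=0x6E
After byte 3 (0x38): reg=0xA5

Answer: 0xA5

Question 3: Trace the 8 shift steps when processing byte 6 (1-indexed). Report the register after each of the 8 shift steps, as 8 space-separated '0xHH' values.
Answer: 0x02 0x04 0x08 0x10 0x20 0x40 0x80 0x07

Derivation:
After byte 1 (0xB9): reg=0x26
After byte 2 (0x87): reg=0x6E
After byte 3 (0x38): reg=0xA5
After byte 4 (0x42): reg=0xBB
After byte 5 (0xCD): reg=0x45
Register before byte 6: 0x45
After XOR with byte 0x44: 0x01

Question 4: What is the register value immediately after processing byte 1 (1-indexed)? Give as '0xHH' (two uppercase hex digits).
Answer: 0x26

Derivation:
After byte 1 (0xB9): reg=0x26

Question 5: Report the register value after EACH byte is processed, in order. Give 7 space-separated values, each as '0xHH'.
0x26 0x6E 0xA5 0xBB 0x45 0x07 0xAE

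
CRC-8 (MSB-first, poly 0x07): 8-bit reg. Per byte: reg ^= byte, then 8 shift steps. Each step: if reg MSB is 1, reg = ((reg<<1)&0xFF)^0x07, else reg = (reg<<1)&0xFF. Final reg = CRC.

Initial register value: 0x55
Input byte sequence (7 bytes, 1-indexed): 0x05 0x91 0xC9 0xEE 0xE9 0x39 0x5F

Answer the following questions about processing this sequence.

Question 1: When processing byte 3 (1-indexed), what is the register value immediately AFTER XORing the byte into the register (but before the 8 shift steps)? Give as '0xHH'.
Register before byte 3: 0xF2
Byte 3: 0xC9
0xF2 XOR 0xC9 = 0x3B

Answer: 0x3B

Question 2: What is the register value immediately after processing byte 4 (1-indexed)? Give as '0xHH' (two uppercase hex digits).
After byte 1 (0x05): reg=0xB7
After byte 2 (0x91): reg=0xF2
After byte 3 (0xC9): reg=0xA1
After byte 4 (0xEE): reg=0xEA

Answer: 0xEA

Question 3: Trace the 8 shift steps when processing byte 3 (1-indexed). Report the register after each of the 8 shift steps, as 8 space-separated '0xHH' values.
After byte 1 (0x05): reg=0xB7
After byte 2 (0x91): reg=0xF2
Register before byte 3: 0xF2
After XOR with byte 0xC9: 0x3B

Answer: 0x76 0xEC 0xDF 0xB9 0x75 0xEA 0xD3 0xA1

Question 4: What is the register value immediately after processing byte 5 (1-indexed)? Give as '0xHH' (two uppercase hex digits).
After byte 1 (0x05): reg=0xB7
After byte 2 (0x91): reg=0xF2
After byte 3 (0xC9): reg=0xA1
After byte 4 (0xEE): reg=0xEA
After byte 5 (0xE9): reg=0x09

Answer: 0x09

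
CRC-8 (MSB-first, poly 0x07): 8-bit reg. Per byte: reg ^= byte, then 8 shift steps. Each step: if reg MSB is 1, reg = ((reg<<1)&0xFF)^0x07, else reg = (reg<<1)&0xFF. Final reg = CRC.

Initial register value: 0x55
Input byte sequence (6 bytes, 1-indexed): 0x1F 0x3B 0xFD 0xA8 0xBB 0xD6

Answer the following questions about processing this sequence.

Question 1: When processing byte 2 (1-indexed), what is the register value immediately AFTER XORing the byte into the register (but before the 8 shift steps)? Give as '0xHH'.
Answer: 0xCA

Derivation:
Register before byte 2: 0xF1
Byte 2: 0x3B
0xF1 XOR 0x3B = 0xCA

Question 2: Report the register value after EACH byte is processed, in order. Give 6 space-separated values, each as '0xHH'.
0xF1 0x78 0x92 0xA6 0x53 0x92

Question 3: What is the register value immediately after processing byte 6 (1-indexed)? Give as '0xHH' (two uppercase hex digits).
After byte 1 (0x1F): reg=0xF1
After byte 2 (0x3B): reg=0x78
After byte 3 (0xFD): reg=0x92
After byte 4 (0xA8): reg=0xA6
After byte 5 (0xBB): reg=0x53
After byte 6 (0xD6): reg=0x92

Answer: 0x92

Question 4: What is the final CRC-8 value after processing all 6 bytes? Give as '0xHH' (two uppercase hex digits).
After byte 1 (0x1F): reg=0xF1
After byte 2 (0x3B): reg=0x78
After byte 3 (0xFD): reg=0x92
After byte 4 (0xA8): reg=0xA6
After byte 5 (0xBB): reg=0x53
After byte 6 (0xD6): reg=0x92

Answer: 0x92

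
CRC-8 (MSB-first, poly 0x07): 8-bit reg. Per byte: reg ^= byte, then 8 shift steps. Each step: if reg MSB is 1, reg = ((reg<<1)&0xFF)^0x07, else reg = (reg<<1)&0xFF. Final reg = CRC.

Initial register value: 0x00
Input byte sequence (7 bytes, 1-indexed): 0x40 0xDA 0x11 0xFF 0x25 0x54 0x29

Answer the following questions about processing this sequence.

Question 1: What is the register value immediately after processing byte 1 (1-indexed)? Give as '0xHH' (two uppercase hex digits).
After byte 1 (0x40): reg=0xC7

Answer: 0xC7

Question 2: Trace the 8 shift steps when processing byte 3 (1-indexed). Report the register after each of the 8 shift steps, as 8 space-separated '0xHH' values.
Answer: 0x84 0x0F 0x1E 0x3C 0x78 0xF0 0xE7 0xC9

Derivation:
After byte 1 (0x40): reg=0xC7
After byte 2 (0xDA): reg=0x53
Register before byte 3: 0x53
After XOR with byte 0x11: 0x42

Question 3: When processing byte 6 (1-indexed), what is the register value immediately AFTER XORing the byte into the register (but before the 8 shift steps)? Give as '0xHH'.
Register before byte 6: 0x7C
Byte 6: 0x54
0x7C XOR 0x54 = 0x28

Answer: 0x28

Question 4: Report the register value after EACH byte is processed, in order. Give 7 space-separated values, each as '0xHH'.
0xC7 0x53 0xC9 0x82 0x7C 0xD8 0xD9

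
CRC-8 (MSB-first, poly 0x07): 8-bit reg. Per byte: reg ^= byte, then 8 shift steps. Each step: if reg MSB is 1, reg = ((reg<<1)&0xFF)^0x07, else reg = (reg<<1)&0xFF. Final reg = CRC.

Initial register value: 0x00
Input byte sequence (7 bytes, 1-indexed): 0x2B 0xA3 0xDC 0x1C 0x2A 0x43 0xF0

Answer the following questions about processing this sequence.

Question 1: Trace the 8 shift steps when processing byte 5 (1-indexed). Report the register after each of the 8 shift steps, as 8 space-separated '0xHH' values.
Answer: 0x15 0x2A 0x54 0xA8 0x57 0xAE 0x5B 0xB6

Derivation:
After byte 1 (0x2B): reg=0xD1
After byte 2 (0xA3): reg=0x59
After byte 3 (0xDC): reg=0x92
After byte 4 (0x1C): reg=0xA3
Register before byte 5: 0xA3
After XOR with byte 0x2A: 0x89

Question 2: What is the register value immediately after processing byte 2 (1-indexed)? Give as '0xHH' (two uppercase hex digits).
Answer: 0x59

Derivation:
After byte 1 (0x2B): reg=0xD1
After byte 2 (0xA3): reg=0x59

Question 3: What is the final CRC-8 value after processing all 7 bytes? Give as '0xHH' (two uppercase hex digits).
Answer: 0x8B

Derivation:
After byte 1 (0x2B): reg=0xD1
After byte 2 (0xA3): reg=0x59
After byte 3 (0xDC): reg=0x92
After byte 4 (0x1C): reg=0xA3
After byte 5 (0x2A): reg=0xB6
After byte 6 (0x43): reg=0xC5
After byte 7 (0xF0): reg=0x8B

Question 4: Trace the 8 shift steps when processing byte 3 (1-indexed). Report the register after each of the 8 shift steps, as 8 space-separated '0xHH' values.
After byte 1 (0x2B): reg=0xD1
After byte 2 (0xA3): reg=0x59
Register before byte 3: 0x59
After XOR with byte 0xDC: 0x85

Answer: 0x0D 0x1A 0x34 0x68 0xD0 0xA7 0x49 0x92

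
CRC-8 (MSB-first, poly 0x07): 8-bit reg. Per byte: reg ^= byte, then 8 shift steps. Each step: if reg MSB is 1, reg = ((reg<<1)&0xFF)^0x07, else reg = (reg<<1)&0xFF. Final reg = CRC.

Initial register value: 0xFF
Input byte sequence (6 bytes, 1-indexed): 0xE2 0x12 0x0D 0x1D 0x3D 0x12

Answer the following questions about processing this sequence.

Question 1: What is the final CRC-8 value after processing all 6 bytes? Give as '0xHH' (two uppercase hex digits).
Answer: 0x09

Derivation:
After byte 1 (0xE2): reg=0x53
After byte 2 (0x12): reg=0xC0
After byte 3 (0x0D): reg=0x6D
After byte 4 (0x1D): reg=0x57
After byte 5 (0x3D): reg=0x11
After byte 6 (0x12): reg=0x09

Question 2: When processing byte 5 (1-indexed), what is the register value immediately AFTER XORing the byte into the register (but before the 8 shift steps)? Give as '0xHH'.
Answer: 0x6A

Derivation:
Register before byte 5: 0x57
Byte 5: 0x3D
0x57 XOR 0x3D = 0x6A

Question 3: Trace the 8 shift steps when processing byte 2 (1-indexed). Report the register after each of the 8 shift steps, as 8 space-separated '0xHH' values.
Answer: 0x82 0x03 0x06 0x0C 0x18 0x30 0x60 0xC0

Derivation:
After byte 1 (0xE2): reg=0x53
Register before byte 2: 0x53
After XOR with byte 0x12: 0x41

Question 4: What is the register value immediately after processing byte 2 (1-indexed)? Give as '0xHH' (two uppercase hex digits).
Answer: 0xC0

Derivation:
After byte 1 (0xE2): reg=0x53
After byte 2 (0x12): reg=0xC0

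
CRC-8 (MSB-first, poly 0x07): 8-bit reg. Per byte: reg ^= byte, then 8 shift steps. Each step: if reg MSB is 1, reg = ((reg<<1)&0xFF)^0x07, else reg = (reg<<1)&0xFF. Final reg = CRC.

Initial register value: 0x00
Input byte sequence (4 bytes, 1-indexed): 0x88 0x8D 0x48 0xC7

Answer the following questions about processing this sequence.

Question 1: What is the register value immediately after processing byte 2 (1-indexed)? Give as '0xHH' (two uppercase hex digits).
After byte 1 (0x88): reg=0xB1
After byte 2 (0x8D): reg=0xB4

Answer: 0xB4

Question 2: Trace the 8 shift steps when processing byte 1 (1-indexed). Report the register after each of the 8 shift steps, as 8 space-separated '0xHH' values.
Register before byte 1: 0x00
After XOR with byte 0x88: 0x88

Answer: 0x17 0x2E 0x5C 0xB8 0x77 0xEE 0xDB 0xB1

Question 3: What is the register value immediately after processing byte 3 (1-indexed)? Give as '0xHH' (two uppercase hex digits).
After byte 1 (0x88): reg=0xB1
After byte 2 (0x8D): reg=0xB4
After byte 3 (0x48): reg=0xFA

Answer: 0xFA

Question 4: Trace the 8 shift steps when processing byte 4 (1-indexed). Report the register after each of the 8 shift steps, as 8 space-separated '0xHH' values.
Answer: 0x7A 0xF4 0xEF 0xD9 0xB5 0x6D 0xDA 0xB3

Derivation:
After byte 1 (0x88): reg=0xB1
After byte 2 (0x8D): reg=0xB4
After byte 3 (0x48): reg=0xFA
Register before byte 4: 0xFA
After XOR with byte 0xC7: 0x3D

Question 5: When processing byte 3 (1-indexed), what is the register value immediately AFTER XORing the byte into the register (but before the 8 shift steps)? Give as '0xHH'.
Register before byte 3: 0xB4
Byte 3: 0x48
0xB4 XOR 0x48 = 0xFC

Answer: 0xFC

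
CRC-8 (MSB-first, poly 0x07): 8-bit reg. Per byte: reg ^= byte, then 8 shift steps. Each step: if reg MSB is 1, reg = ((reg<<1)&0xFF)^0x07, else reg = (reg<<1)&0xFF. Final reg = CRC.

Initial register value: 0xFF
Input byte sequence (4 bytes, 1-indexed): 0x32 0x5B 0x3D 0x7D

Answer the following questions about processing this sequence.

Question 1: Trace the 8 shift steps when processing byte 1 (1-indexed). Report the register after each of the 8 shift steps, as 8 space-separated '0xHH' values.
Answer: 0x9D 0x3D 0x7A 0xF4 0xEF 0xD9 0xB5 0x6D

Derivation:
Register before byte 1: 0xFF
After XOR with byte 0x32: 0xCD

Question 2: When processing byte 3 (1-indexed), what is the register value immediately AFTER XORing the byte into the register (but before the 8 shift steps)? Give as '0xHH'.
Answer: 0xBF

Derivation:
Register before byte 3: 0x82
Byte 3: 0x3D
0x82 XOR 0x3D = 0xBF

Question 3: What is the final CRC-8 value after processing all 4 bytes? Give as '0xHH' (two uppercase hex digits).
Answer: 0xF8

Derivation:
After byte 1 (0x32): reg=0x6D
After byte 2 (0x5B): reg=0x82
After byte 3 (0x3D): reg=0x34
After byte 4 (0x7D): reg=0xF8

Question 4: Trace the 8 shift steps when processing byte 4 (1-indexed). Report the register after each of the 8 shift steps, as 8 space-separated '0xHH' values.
Answer: 0x92 0x23 0x46 0x8C 0x1F 0x3E 0x7C 0xF8

Derivation:
After byte 1 (0x32): reg=0x6D
After byte 2 (0x5B): reg=0x82
After byte 3 (0x3D): reg=0x34
Register before byte 4: 0x34
After XOR with byte 0x7D: 0x49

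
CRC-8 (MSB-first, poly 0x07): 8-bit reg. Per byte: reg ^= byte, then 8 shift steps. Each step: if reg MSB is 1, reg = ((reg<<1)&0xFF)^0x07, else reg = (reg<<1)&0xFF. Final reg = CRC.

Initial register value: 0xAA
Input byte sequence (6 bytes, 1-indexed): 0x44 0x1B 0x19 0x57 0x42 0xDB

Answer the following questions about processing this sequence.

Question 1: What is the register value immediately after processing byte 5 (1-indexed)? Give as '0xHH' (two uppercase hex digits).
Answer: 0xB2

Derivation:
After byte 1 (0x44): reg=0x84
After byte 2 (0x1B): reg=0xD4
After byte 3 (0x19): reg=0x6D
After byte 4 (0x57): reg=0xA6
After byte 5 (0x42): reg=0xB2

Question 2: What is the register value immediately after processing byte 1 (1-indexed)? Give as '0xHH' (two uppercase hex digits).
Answer: 0x84

Derivation:
After byte 1 (0x44): reg=0x84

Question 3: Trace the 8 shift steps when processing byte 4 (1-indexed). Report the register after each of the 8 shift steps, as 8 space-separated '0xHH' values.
After byte 1 (0x44): reg=0x84
After byte 2 (0x1B): reg=0xD4
After byte 3 (0x19): reg=0x6D
Register before byte 4: 0x6D
After XOR with byte 0x57: 0x3A

Answer: 0x74 0xE8 0xD7 0xA9 0x55 0xAA 0x53 0xA6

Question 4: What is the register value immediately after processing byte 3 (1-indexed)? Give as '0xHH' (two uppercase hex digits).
Answer: 0x6D

Derivation:
After byte 1 (0x44): reg=0x84
After byte 2 (0x1B): reg=0xD4
After byte 3 (0x19): reg=0x6D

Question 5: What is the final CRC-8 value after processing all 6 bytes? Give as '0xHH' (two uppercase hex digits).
Answer: 0x18

Derivation:
After byte 1 (0x44): reg=0x84
After byte 2 (0x1B): reg=0xD4
After byte 3 (0x19): reg=0x6D
After byte 4 (0x57): reg=0xA6
After byte 5 (0x42): reg=0xB2
After byte 6 (0xDB): reg=0x18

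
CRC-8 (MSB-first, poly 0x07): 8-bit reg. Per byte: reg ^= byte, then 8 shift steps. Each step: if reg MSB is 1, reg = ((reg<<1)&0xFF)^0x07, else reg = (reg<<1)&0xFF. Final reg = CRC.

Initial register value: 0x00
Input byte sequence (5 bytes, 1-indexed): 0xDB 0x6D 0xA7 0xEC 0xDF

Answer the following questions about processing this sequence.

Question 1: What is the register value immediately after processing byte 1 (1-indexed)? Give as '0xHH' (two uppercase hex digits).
After byte 1 (0xDB): reg=0x0F

Answer: 0x0F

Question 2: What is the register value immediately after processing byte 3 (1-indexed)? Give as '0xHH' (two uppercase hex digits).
Answer: 0xA3

Derivation:
After byte 1 (0xDB): reg=0x0F
After byte 2 (0x6D): reg=0x29
After byte 3 (0xA7): reg=0xA3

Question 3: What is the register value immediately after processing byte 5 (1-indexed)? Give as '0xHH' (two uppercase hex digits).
Answer: 0x8B

Derivation:
After byte 1 (0xDB): reg=0x0F
After byte 2 (0x6D): reg=0x29
After byte 3 (0xA7): reg=0xA3
After byte 4 (0xEC): reg=0xEA
After byte 5 (0xDF): reg=0x8B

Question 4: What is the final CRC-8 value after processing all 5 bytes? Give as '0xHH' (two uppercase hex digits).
Answer: 0x8B

Derivation:
After byte 1 (0xDB): reg=0x0F
After byte 2 (0x6D): reg=0x29
After byte 3 (0xA7): reg=0xA3
After byte 4 (0xEC): reg=0xEA
After byte 5 (0xDF): reg=0x8B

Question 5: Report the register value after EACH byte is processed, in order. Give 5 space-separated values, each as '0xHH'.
0x0F 0x29 0xA3 0xEA 0x8B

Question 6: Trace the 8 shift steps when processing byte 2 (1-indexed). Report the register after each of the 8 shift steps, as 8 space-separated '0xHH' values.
Answer: 0xC4 0x8F 0x19 0x32 0x64 0xC8 0x97 0x29

Derivation:
After byte 1 (0xDB): reg=0x0F
Register before byte 2: 0x0F
After XOR with byte 0x6D: 0x62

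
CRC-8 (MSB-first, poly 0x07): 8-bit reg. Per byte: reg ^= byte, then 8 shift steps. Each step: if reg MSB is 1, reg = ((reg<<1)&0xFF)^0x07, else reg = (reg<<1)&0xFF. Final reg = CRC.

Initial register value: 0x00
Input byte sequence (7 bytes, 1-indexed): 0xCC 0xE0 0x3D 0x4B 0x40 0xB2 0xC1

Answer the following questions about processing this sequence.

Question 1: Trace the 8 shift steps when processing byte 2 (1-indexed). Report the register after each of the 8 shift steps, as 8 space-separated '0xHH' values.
After byte 1 (0xCC): reg=0x6A
Register before byte 2: 0x6A
After XOR with byte 0xE0: 0x8A

Answer: 0x13 0x26 0x4C 0x98 0x37 0x6E 0xDC 0xBF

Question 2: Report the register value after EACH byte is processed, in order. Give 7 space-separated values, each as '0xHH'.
0x6A 0xBF 0x87 0x6A 0xD6 0x3B 0xE8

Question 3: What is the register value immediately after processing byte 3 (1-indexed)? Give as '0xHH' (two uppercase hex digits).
Answer: 0x87

Derivation:
After byte 1 (0xCC): reg=0x6A
After byte 2 (0xE0): reg=0xBF
After byte 3 (0x3D): reg=0x87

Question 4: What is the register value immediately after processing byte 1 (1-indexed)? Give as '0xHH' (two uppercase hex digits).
Answer: 0x6A

Derivation:
After byte 1 (0xCC): reg=0x6A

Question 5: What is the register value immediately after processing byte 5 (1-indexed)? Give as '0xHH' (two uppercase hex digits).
After byte 1 (0xCC): reg=0x6A
After byte 2 (0xE0): reg=0xBF
After byte 3 (0x3D): reg=0x87
After byte 4 (0x4B): reg=0x6A
After byte 5 (0x40): reg=0xD6

Answer: 0xD6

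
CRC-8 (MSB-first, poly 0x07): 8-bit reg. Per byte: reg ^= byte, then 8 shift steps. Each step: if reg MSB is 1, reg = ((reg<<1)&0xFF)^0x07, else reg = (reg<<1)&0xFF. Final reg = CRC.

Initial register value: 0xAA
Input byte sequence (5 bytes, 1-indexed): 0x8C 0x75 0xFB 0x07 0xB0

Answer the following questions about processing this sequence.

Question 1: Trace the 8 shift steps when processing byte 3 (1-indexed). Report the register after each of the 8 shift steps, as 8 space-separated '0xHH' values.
After byte 1 (0x8C): reg=0xF2
After byte 2 (0x75): reg=0x9C
Register before byte 3: 0x9C
After XOR with byte 0xFB: 0x67

Answer: 0xCE 0x9B 0x31 0x62 0xC4 0x8F 0x19 0x32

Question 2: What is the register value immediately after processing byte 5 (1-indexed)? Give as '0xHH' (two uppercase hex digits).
After byte 1 (0x8C): reg=0xF2
After byte 2 (0x75): reg=0x9C
After byte 3 (0xFB): reg=0x32
After byte 4 (0x07): reg=0x8B
After byte 5 (0xB0): reg=0xA1

Answer: 0xA1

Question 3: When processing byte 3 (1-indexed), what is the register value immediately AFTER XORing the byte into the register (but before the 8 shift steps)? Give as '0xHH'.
Register before byte 3: 0x9C
Byte 3: 0xFB
0x9C XOR 0xFB = 0x67

Answer: 0x67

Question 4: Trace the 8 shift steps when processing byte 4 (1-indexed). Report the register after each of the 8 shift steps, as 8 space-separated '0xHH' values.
Answer: 0x6A 0xD4 0xAF 0x59 0xB2 0x63 0xC6 0x8B

Derivation:
After byte 1 (0x8C): reg=0xF2
After byte 2 (0x75): reg=0x9C
After byte 3 (0xFB): reg=0x32
Register before byte 4: 0x32
After XOR with byte 0x07: 0x35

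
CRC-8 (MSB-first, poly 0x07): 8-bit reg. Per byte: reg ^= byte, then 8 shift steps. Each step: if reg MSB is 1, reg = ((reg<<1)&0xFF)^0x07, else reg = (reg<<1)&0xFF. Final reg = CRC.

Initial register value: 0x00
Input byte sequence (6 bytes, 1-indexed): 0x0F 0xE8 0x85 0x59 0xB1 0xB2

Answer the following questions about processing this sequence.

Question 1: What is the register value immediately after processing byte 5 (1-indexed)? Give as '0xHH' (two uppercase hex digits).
After byte 1 (0x0F): reg=0x2D
After byte 2 (0xE8): reg=0x55
After byte 3 (0x85): reg=0x3E
After byte 4 (0x59): reg=0x32
After byte 5 (0xB1): reg=0x80

Answer: 0x80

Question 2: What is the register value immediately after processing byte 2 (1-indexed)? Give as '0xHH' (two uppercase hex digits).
Answer: 0x55

Derivation:
After byte 1 (0x0F): reg=0x2D
After byte 2 (0xE8): reg=0x55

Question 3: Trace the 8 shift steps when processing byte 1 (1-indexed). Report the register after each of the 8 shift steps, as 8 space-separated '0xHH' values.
Register before byte 1: 0x00
After XOR with byte 0x0F: 0x0F

Answer: 0x1E 0x3C 0x78 0xF0 0xE7 0xC9 0x95 0x2D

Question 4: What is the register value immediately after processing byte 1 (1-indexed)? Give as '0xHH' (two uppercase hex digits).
Answer: 0x2D

Derivation:
After byte 1 (0x0F): reg=0x2D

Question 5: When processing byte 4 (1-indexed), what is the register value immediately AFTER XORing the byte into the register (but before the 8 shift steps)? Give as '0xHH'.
Register before byte 4: 0x3E
Byte 4: 0x59
0x3E XOR 0x59 = 0x67

Answer: 0x67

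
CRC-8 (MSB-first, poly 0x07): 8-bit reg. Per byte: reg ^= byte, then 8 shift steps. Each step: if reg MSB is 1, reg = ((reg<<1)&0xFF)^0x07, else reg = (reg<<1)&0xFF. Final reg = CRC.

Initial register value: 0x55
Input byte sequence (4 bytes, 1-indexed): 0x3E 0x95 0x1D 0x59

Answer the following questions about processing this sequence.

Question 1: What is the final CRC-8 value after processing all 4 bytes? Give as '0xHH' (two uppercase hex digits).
Answer: 0x80

Derivation:
After byte 1 (0x3E): reg=0x16
After byte 2 (0x95): reg=0x80
After byte 3 (0x1D): reg=0xDA
After byte 4 (0x59): reg=0x80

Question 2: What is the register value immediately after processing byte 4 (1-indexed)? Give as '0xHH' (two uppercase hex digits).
After byte 1 (0x3E): reg=0x16
After byte 2 (0x95): reg=0x80
After byte 3 (0x1D): reg=0xDA
After byte 4 (0x59): reg=0x80

Answer: 0x80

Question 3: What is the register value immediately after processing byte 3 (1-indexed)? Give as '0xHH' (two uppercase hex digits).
After byte 1 (0x3E): reg=0x16
After byte 2 (0x95): reg=0x80
After byte 3 (0x1D): reg=0xDA

Answer: 0xDA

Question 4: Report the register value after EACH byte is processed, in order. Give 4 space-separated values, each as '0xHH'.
0x16 0x80 0xDA 0x80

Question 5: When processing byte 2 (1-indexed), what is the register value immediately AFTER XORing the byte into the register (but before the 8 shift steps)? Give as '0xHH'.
Register before byte 2: 0x16
Byte 2: 0x95
0x16 XOR 0x95 = 0x83

Answer: 0x83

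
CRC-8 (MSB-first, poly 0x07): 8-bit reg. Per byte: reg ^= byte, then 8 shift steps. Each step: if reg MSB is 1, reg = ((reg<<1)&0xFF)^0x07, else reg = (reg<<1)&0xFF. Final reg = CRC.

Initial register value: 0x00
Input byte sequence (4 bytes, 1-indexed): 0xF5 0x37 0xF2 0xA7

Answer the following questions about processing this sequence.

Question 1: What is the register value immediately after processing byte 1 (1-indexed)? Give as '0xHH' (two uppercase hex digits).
Answer: 0xC5

Derivation:
After byte 1 (0xF5): reg=0xC5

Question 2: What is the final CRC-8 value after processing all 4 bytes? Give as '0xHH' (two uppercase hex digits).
After byte 1 (0xF5): reg=0xC5
After byte 2 (0x37): reg=0xD0
After byte 3 (0xF2): reg=0xEE
After byte 4 (0xA7): reg=0xF8

Answer: 0xF8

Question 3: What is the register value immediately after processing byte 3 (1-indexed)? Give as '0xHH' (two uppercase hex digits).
Answer: 0xEE

Derivation:
After byte 1 (0xF5): reg=0xC5
After byte 2 (0x37): reg=0xD0
After byte 3 (0xF2): reg=0xEE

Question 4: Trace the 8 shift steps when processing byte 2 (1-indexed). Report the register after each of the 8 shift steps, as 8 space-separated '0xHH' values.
After byte 1 (0xF5): reg=0xC5
Register before byte 2: 0xC5
After XOR with byte 0x37: 0xF2

Answer: 0xE3 0xC1 0x85 0x0D 0x1A 0x34 0x68 0xD0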